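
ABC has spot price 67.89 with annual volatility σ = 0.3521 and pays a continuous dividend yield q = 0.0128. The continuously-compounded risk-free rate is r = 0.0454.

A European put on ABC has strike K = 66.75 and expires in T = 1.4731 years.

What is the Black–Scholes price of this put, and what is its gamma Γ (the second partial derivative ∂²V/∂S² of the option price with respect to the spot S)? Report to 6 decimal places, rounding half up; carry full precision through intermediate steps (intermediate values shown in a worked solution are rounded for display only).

σ√T = 0.3521·√1.4731 = 0.427348
d₁ = (ln(S/K) + (r−q+σ²/2)T) / (σ√T) = (ln(67.89/66.75) + (0.0454−0.0128+0.3521²/2)·1.4731) / 0.427348 = (0.016934 + 0.139336) / 0.427348 = 0.365676
d₂ = d₁ − σ√T = 0.365676 − 0.427348 = -0.061673
e^{−rT} = 0.935309
e^{−qT} = 0.981321
N(−d₁) = 0.357304,  N(−d₂) = 0.524588
Put price V = K·e^{−rT}·N(−d₂) − S·e^{−qT}·N(−d₁) = 32.751022 − 23.804239 = 8.946783
φ(d₁) = (1/√(2π))·e^{−d₁²/2} = 0.373141
Γ = e^{−qT}·φ(d₁) / (S·σ·√T) = 0.012621

price = 8.946783
Γ = 0.012621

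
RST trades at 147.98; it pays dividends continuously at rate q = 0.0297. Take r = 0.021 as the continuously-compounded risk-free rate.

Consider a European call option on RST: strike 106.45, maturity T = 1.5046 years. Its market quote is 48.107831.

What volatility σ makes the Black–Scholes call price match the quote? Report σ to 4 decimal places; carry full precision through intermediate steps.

At σ = 0.4127 the Black–Scholes value reproduces the quote:
σ√T = 0.4127·√1.5046 = 0.506227
d₁ = (ln(S/K) + (r−q+σ²/2)T) / (σ√T) = (ln(147.98/106.45) + (0.021−0.0297+0.4127²/2)·1.5046) / 0.506227 = (0.329402 + 0.115043) / 0.506227 = 0.877955
d₂ = d₁ − σ√T = 0.877955 − 0.506227 = 0.371729
e^{−rT} = 0.968897
e^{−qT} = 0.956297
N(d₁) = 0.810016,  N(d₂) = 0.644953
V = S·e^{−qT}·N(d₁) − K·e^{−rT}·N(d₂) = 114.627677 − 66.519846 = 48.107831 (matching the quote); vega is positive throughout, so no other σ reproduces this price

sigma = 0.4127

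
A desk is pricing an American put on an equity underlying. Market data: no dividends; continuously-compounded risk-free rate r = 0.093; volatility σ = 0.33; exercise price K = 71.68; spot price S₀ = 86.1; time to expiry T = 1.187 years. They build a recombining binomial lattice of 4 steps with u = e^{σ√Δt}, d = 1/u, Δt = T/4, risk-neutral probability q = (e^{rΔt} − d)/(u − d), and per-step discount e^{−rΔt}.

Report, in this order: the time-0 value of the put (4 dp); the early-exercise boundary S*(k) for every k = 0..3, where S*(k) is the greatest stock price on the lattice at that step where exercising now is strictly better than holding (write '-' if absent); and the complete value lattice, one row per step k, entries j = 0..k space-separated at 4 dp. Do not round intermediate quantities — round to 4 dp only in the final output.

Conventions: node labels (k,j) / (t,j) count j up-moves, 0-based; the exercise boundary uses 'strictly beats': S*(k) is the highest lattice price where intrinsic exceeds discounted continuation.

Δt=0.29675  u=1.19694  d=0.83547  q=0.53259  discount=0.97278
step 4 (expiry): payoffs max(K−S,0) = 29.7315 11.5820 0.0000 0.0000 0.0000
step 3: (k=3,j=0): S=50.2098, K−S=21.4702, hold=19.5191 ⇒ V=21.4702 exercise | (k=3,j=1): S=71.9335, K−S=0.0000, hold=5.2662 ⇒ V=5.2662 continue | (k=3,j=2): S=103.0564, K−S=0.0000, hold=0.0000 ⇒ V=0.0000 continue | (k=3,j=3): S=147.6448, K−S=0.0000, hold=0.0000 ⇒ V=0.0000 continue  boundary S*=50.2098
step 2: (k=2,j=0): S=60.0980, K−S=11.5820, hold=12.4906 ⇒ V=12.4906 continue | (k=2,j=1): S=86.1000, K−S=0.0000, hold=2.3945 ⇒ V=2.3945 continue | (k=2,j=2): S=123.3521, K−S=0.0000, hold=0.0000 ⇒ V=0.0000 continue  boundary S*=-
step 1: (k=1,j=0): S=71.9335, K−S=0.0000, hold=6.9199 ⇒ V=6.9199 continue | (k=1,j=1): S=103.0564, K−S=0.0000, hold=1.0887 ⇒ V=1.0887 continue  boundary S*=-
step 0: (k=0,j=0): S=86.1000, K−S=0.0000, hold=3.7104 ⇒ V=3.7104 continue  boundary S*=-

price = 3.7104
boundary = - - - 50.2098
tree:
3.7104
6.9199 1.0887
12.4906 2.3945 0.0000
21.4702 5.2662 0.0000 0.0000
29.7315 11.5820 0.0000 0.0000 0.0000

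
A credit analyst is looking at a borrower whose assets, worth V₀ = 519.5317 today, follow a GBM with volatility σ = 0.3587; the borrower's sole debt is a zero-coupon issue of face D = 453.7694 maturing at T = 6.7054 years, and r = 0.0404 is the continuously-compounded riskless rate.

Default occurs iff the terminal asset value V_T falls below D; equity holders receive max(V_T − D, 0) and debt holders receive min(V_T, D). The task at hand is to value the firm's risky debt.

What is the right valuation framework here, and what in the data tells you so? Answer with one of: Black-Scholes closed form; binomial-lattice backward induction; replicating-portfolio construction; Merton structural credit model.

framework: Merton structural credit model

Key observation: the asked-for credit quantity lives on the firm's capital structure — asset value, asset volatility, debt face 453.7694 — which is the structural model's domain.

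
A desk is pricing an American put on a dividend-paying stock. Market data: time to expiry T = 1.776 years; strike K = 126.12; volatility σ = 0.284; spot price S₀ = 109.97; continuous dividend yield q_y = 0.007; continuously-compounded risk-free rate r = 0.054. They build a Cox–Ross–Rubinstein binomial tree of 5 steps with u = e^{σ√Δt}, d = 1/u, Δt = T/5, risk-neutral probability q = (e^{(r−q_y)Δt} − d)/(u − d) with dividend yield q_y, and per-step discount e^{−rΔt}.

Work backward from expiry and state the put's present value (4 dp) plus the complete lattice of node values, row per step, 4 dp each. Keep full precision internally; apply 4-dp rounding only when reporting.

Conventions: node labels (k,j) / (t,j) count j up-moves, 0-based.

Δt=0.35520, u=1.18443, d=0.84429, q=0.50728, disc=e^(-rΔt)=0.98100
k=5 terminal: V=max(K-S,0) → 78.9430 59.9368 33.2735 0.0000 0.0000 0.0000
k=4: j=0 S=55.8778 intr=70.2422 cont=67.9849 V=70.2422[EX]; j=1 S=78.3893 intr=47.7307 cont=45.5294 V=47.7307[EX]; j=2 S=109.9700 intr=16.1500 cont=16.0831 V=16.1500[EX]; j=3 S=154.2737 intr=0.0000 cont=0.0000 V=0.0000[hold]; j=4 S=216.4259 intr=0.0000 cont=0.0000 V=0.0000[hold]
k=3: j=0 S=66.1832 intr=59.9368 cont=57.7051 V=59.9368[EX]; j=1 S=92.8465 intr=33.2735 cont=31.1081 V=33.2735[EX]; j=2 S=130.2516 intr=0.0000 cont=7.8063 V=7.8063[hold]; j=3 S=182.7261 intr=0.0000 cont=0.0000 V=0.0000[hold]
k=2: j=0 S=78.3893 intr=47.7307 cont=45.5294 V=47.7307[EX]; j=1 S=109.9700 intr=16.1500 cont=19.9678 V=19.9678[hold]; j=2 S=154.2737 intr=0.0000 cont=3.7732 V=3.7732[hold]
k=1: j=0 S=92.8465 intr=33.2735 cont=33.0080 V=33.2735[EX]; j=1 S=130.2516 intr=0.0000 cont=11.5294 V=11.5294[hold]
k=0: j=0 S=109.9700 intr=16.1500 cont=21.8206 V=21.8206[hold]

price = 21.8206
tree:
21.8206
33.2735 11.5294
47.7307 19.9678 3.7732
59.9368 33.2735 7.8063 0.0000
70.2422 47.7307 16.1500 0.0000 0.0000
78.9430 59.9368 33.2735 0.0000 0.0000 0.0000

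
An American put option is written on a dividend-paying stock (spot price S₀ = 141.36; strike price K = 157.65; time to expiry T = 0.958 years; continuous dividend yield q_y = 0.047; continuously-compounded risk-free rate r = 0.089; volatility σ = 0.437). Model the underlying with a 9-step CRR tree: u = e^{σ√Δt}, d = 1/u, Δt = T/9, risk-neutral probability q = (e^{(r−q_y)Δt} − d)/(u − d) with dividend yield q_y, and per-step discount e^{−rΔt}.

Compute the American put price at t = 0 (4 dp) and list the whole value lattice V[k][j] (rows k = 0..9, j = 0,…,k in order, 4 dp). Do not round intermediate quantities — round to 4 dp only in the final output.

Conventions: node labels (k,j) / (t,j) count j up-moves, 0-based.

params: Δt=0.10644 u=1.15324 d=0.86712 q=0.48008 e^(-rΔt)=0.99057
t_9 payoffs: 118.4712 105.5437 88.3506 65.4846 35.0735 0.0000 0.0000 0.0000 0.0000 0.0000
k=8: node(8,0) S=45.1826 payoff=112.4674 vs cont=111.2065 → 112.4674 [stop]  node(8,1) S=60.0910 payoff=97.5590 vs cont=96.3724 → 97.5590 [stop]  node(8,2) S=79.9187 payoff=77.7313 vs cont=76.6436 → 77.7313 [stop]  node(8,3) S=106.2888 payoff=51.3612 vs cont=50.4051 → 51.3612 [stop]  node(8,4) S=141.3600 payoff=16.2900 vs cont=18.0636 → 18.0636 [wait]  node(8,5) S=188.0033 payoff=0.0000 vs cont=0.0000 → 0.0000 [wait]  node(8,6) S=250.0371 payoff=0.0000 vs cont=0.0000 → 0.0000 [wait]  node(8,7) S=332.5396 payoff=0.0000 vs cont=0.0000 → 0.0000 [wait]  node(8,8) S=442.2647 payoff=0.0000 vs cont=0.0000 → 0.0000 [wait]
k=7: node(7,0) S=52.1063 payoff=105.5437 vs cont=104.3173 → 105.5437 [stop]  node(7,1) S=69.2994 payoff=88.3506 vs cont=87.2100 → 88.3506 [stop]  node(7,2) S=92.1654 payoff=65.4846 vs cont=64.4580 → 65.4846 [stop]  node(7,3) S=122.5765 payoff=35.0735 vs cont=35.0422 → 35.0735 [stop]  node(7,4) S=163.0219 payoff=0.0000 vs cont=9.3031 → 9.3031 [wait]  node(7,5) S=216.8128 payoff=0.0000 vs cont=0.0000 → 0.0000 [wait]  node(7,6) S=288.3526 payoff=0.0000 vs cont=0.0000 → 0.0000 [wait]  node(7,7) S=383.4978 payoff=0.0000 vs cont=0.0000 → 0.0000 [wait]
k=6: node(6,0) S=60.0910 payoff=97.5590 vs cont=96.3724 → 97.5590 [stop]  node(6,1) S=79.9187 payoff=77.7313 vs cont=76.6436 → 77.7313 [stop]  node(6,2) S=106.2888 payoff=51.3612 vs cont=50.4051 → 51.3612 [stop]  node(6,3) S=141.3600 payoff=16.2900 vs cont=22.4877 → 22.4877 [wait]  node(6,4) S=188.0033 payoff=0.0000 vs cont=4.7913 → 4.7913 [wait]  node(6,5) S=250.0371 payoff=0.0000 vs cont=0.0000 → 0.0000 [wait]  node(6,6) S=332.5396 payoff=0.0000 vs cont=0.0000 → 0.0000 [wait]
k=5: node(5,0) S=69.2994 payoff=88.3506 vs cont=87.2100 → 88.3506 [stop]  node(5,1) S=92.1654 payoff=65.4846 vs cont=64.4580 → 65.4846 [stop]  node(5,2) S=122.5765 payoff=35.0735 vs cont=37.1461 → 37.1461 [wait]  node(5,3) S=163.0219 payoff=0.0000 vs cont=13.8602 → 13.8602 [wait]  node(5,4) S=216.8128 payoff=0.0000 vs cont=2.4676 → 2.4676 [wait]  node(5,5) S=288.3526 payoff=0.0000 vs cont=0.0000 → 0.0000 [wait]
k=4: node(4,0) S=79.9187 payoff=77.7313 vs cont=76.6436 → 77.7313 [stop]  node(4,1) S=106.2888 payoff=51.3612 vs cont=51.3908 → 51.3908 [wait]  node(4,2) S=141.3600 payoff=16.2900 vs cont=25.7222 → 25.7222 [wait]  node(4,3) S=188.0033 payoff=0.0000 vs cont=8.3117 → 8.3117 [wait]  node(4,4) S=250.0371 payoff=0.0000 vs cont=1.2709 → 1.2709 [wait]
k=3: node(3,0) S=92.1654 payoff=65.4846 vs cont=64.4721 → 65.4846 [stop]  node(3,1) S=122.5765 payoff=35.0735 vs cont=38.6995 → 38.6995 [wait]  node(3,2) S=163.0219 payoff=0.0000 vs cont=17.2001 → 17.2001 [wait]  node(3,3) S=216.8128 payoff=0.0000 vs cont=4.8851 → 4.8851 [wait]
k=2: node(2,0) S=106.2888 payoff=51.3612 vs cont=52.1295 → 52.1295 [wait]  node(2,1) S=141.3600 payoff=16.2900 vs cont=28.1106 → 28.1106 [wait]  node(2,2) S=188.0033 payoff=0.0000 vs cont=11.1815 → 11.1815 [wait]
k=1: node(1,0) S=122.5765 payoff=35.0735 vs cont=40.2158 → 40.2158 [wait]  node(1,1) S=163.0219 payoff=0.0000 vs cont=19.7949 → 19.7949 [wait]
k=0: node(0,0) S=141.3600 payoff=16.2900 vs cont=30.1254 → 30.1254 [wait]

price = 30.1254
tree:
30.1254
40.2158 19.7949
52.1295 28.1106 11.1815
65.4846 38.6995 17.2001 4.8851
77.7313 51.3908 25.7222 8.3117 1.2709
88.3506 65.4846 37.1461 13.8602 2.4676 0.0000
97.5590 77.7313 51.3612 22.4877 4.7913 0.0000 0.0000
105.5437 88.3506 65.4846 35.0735 9.3031 0.0000 0.0000 0.0000
112.4674 97.5590 77.7313 51.3612 18.0636 0.0000 0.0000 0.0000 0.0000
118.4712 105.5437 88.3506 65.4846 35.0735 0.0000 0.0000 0.0000 0.0000 0.0000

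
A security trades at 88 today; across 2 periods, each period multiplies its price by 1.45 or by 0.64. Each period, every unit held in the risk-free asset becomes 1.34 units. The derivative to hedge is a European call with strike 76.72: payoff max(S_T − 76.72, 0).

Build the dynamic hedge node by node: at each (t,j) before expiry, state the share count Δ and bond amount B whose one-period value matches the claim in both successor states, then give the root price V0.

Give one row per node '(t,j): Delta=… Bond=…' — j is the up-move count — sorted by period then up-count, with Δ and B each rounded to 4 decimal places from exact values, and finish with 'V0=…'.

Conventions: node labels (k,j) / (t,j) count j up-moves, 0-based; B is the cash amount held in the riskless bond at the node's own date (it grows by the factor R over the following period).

Risk-neutral probability p* = (R−d)/(u−d) = (1.34−0.64)/(1.45−0.64) = 0.8642.
At maturity the claim pays: V(2,0)=0.0000, V(2,1)=4.9440, V(2,2)=108.3000
  t=1,j=0: stock 56.3200 → up 81.6640 (V=4.9440), down 36.0448 (V=0.0000). Price 3.1885; hedge Δ=0.1084, bond B=-2.9152.
  t=1,j=1: stock 127.6000 → up 185.0200 (V=108.3000), down 81.6640 (V=4.9440). Price 70.3463; hedge Δ=1.0000, bond B=-57.2537.
  t=0,j=0: stock 88.0000 → up 127.6000 (V=70.3463), down 56.3200 (V=3.1885). Price 45.6911; hedge Δ=0.9422, bond B=-37.2197.
Verification: the root portfolio costs Δ(0,0)·S0 + B(0,0) = 45.6911, matching V0.

(0,0): Delta=0.9422 Bond=-37.2197
(1,0): Delta=0.1084 Bond=-2.9152
(1,1): Delta=1.0000 Bond=-57.2537
V0=45.6911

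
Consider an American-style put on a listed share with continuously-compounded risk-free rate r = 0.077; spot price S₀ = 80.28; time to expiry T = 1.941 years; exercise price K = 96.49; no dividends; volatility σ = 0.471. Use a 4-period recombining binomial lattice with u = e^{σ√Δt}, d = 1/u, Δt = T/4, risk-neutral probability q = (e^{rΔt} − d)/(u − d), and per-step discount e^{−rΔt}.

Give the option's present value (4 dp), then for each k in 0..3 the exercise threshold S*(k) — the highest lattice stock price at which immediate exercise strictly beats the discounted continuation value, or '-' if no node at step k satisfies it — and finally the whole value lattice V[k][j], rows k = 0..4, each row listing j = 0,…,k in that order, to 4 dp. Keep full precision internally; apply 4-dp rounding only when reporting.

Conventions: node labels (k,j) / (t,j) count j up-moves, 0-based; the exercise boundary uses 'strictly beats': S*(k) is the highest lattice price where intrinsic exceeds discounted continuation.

params: Δt=0.48525 u=1.38833 d=0.72029 q=0.47569 e^(-rΔt)=0.96333
t_4 payoffs: 74.8806 54.8390 16.2100 0.0000 0.0000
t_3: node(3,0) S=30.0009 payoff=66.4891 vs cont=62.9504 → 66.4891 [stop]  node(3,1) S=57.8251 payoff=38.6649 vs cont=35.1262 → 38.6649 [stop]  node(3,2) S=111.4547 payoff=0.0000 vs cont=8.1873 → 8.1873 [wait]  node(3,3) S=214.8231 payoff=0.0000 vs cont=0.0000 → 0.0000 [wait]  ⇒ S*(3)=57.8251
t_2: node(2,0) S=41.6510 payoff=54.8390 vs cont=51.3003 → 54.8390 [stop]  node(2,1) S=80.2800 payoff=16.2100 vs cont=23.2806 → 23.2806 [wait]  node(2,2) S=154.7354 payoff=0.0000 vs cont=4.1352 → 4.1352 [wait]  ⇒ S*(2)=41.6510
t_1: node(1,0) S=57.8251 payoff=38.6649 vs cont=38.3663 → 38.6649 [stop]  node(1,1) S=111.4547 payoff=0.0000 vs cont=13.6535 → 13.6535 [wait]  ⇒ S*(1)=57.8251
t_0: node(0,0) S=80.2800 payoff=16.2100 vs cont=25.7855 → 25.7855 [wait]  ⇒ S*(0)=-

price = 25.7855
boundary = - 57.8251 41.6510 57.8251
tree:
25.7855
38.6649 13.6535
54.8390 23.2806 4.1352
66.4891 38.6649 8.1873 0.0000
74.8806 54.8390 16.2100 0.0000 0.0000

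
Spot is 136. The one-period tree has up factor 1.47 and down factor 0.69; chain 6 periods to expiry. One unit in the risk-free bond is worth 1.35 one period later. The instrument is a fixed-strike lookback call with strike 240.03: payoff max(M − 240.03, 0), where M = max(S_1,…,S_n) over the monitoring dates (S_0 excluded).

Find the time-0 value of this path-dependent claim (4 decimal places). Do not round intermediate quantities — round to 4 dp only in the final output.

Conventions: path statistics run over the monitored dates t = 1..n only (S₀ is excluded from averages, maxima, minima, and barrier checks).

No-arbitrage gives p* = (R−d)/(u−d) = 0.8462: enumerate every path, weight its payoff by its p*-probability, and discount by R^6.
Enumerate all 2^6 = 64 price paths (U = up ×1.47, D = down ×0.69); each path with k up-moves has probability p*^k·(1−p*)^(6−k).
DDDDDD: M=93.8400, payoff=0.0000, prob=0.000013
UDDDDD: M=199.9200, payoff=0.0000, prob=0.000073
DUDDDD: M=137.9448, payoff=0.0000, prob=0.000073
UUDDDD: M=293.8824, payoff=53.8524, prob=0.000401
DDUDDD: M=95.1819, payoff=0.0000, prob=0.000073
UDUDDD: M=202.7789, payoff=0.0000, prob=0.000401
DUUDDD: M=202.7789, payoff=0.0000, prob=0.000401
UUUDDD: M=432.0071, payoff=191.9771, prob=0.002206
DDDUDD: M=93.8400, payoff=0.0000, prob=0.000073
UDDUDD: M=199.9200, payoff=0.0000, prob=0.000401
DUDUDD: M=139.9174, payoff=0.0000, prob=0.000401
UUDUDD: M=298.0849, payoff=58.0549, prob=0.002206
DDUUDD: M=139.9174, payoff=0.0000, prob=0.000401
UDUUDD: M=298.0849, payoff=58.0549, prob=0.002206
DUUUDD: M=298.0849, payoff=58.0549, prob=0.002206
UUUUDD: M=635.0505, payoff=395.0205, prob=0.012133
DDDDUD: M=93.8400, payoff=0.0000, prob=0.000073
UDDDUD: M=199.9200, payoff=0.0000, prob=0.000401
DUDDUD: M=137.9448, payoff=0.0000, prob=0.000401
UUDDUD: M=293.8824, payoff=53.8524, prob=0.002206
DDUDUD: M=96.5430, payoff=0.0000, prob=0.000401
UDUDUD: M=205.6786, payoff=0.0000, prob=0.002206
DUUDUD: M=205.6786, payoff=0.0000, prob=0.002206
UUUDUD: M=438.1848, payoff=198.1548, prob=0.012133
DDDUUD: M=96.5430, payoff=0.0000, prob=0.000401
UDDUUD: M=205.6786, payoff=0.0000, prob=0.002206
DUDUUD: M=205.6786, payoff=0.0000, prob=0.002206
UUDUUD: M=438.1848, payoff=198.1548, prob=0.012133
DDUUUD: M=205.6786, payoff=0.0000, prob=0.002206
UDUUUD: M=438.1848, payoff=198.1548, prob=0.012133
DUUUUD: M=438.1848, payoff=198.1548, prob=0.012133
UUUUUD: M=933.5242, payoff=693.4942, prob=0.066732
DDDDDU: M=93.8400, payoff=0.0000, prob=0.000073
UDDDDU: M=199.9200, payoff=0.0000, prob=0.000401
DUDDDU: M=137.9448, payoff=0.0000, prob=0.000401
UUDDDU: M=293.8824, payoff=53.8524, prob=0.002206
DDUDDU: M=95.1819, payoff=0.0000, prob=0.000401
UDUDDU: M=202.7789, payoff=0.0000, prob=0.002206
DUUDDU: M=202.7789, payoff=0.0000, prob=0.002206
UUUDDU: M=432.0071, payoff=191.9771, prob=0.012133
DDDUDU: M=93.8400, payoff=0.0000, prob=0.000401
UDDUDU: M=199.9200, payoff=0.0000, prob=0.002206
DUDUDU: M=141.9182, payoff=0.0000, prob=0.002206
UUDUDU: M=302.3475, payoff=62.3175, prob=0.012133
DDUUDU: M=141.9182, payoff=0.0000, prob=0.002206
UDUUDU: M=302.3475, payoff=62.3175, prob=0.012133
DUUUDU: M=302.3475, payoff=62.3175, prob=0.012133
UUUUDU: M=644.1317, payoff=404.1017, prob=0.066732
DDDDUU: M=93.8400, payoff=0.0000, prob=0.000401
UDDDUU: M=199.9200, payoff=0.0000, prob=0.002206
DUDDUU: M=141.9182, payoff=0.0000, prob=0.002206
UUDDUU: M=302.3475, payoff=62.3175, prob=0.012133
DDUDUU: M=141.9182, payoff=0.0000, prob=0.002206
UDUDUU: M=302.3475, payoff=62.3175, prob=0.012133
DUUDUU: M=302.3475, payoff=62.3175, prob=0.012133
UUUDUU: M=644.1317, payoff=404.1017, prob=0.066732
DDDUUU: M=141.9182, payoff=0.0000, prob=0.002206
UDDUUU: M=302.3475, payoff=62.3175, prob=0.012133
DUDUUU: M=302.3475, payoff=62.3175, prob=0.012133
UUDUUU: M=644.1317, payoff=404.1017, prob=0.066732
DDUUUU: M=302.3475, payoff=62.3175, prob=0.012133
UDUUUU: M=644.1317, payoff=404.1017, prob=0.066732
DUUUUU: M=644.1317, payoff=404.1017, prob=0.066732
UUUUUU: M=1372.2806, payoff=1132.2506, prob=0.367025
Price = Σ prob·payoff / R^6 = 621.285906 / 6.053445 = 102.6334

price = 102.6334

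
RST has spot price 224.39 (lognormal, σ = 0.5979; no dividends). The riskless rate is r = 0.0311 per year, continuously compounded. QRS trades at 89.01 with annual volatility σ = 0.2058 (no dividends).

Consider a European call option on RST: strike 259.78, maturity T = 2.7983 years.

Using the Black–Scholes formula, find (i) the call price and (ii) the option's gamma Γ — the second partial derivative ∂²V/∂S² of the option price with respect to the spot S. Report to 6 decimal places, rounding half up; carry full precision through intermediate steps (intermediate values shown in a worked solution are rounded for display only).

σ√T = 0.5979·√2.7983 = 1.000174
d₁ = (ln(S/K) + (r+σ²/2)T) / (σ√T) = (ln(224.39/259.78) + (0.0311+0.5979²/2)·2.7983) / 1.000174 = (-0.146450 + 0.587201) / 1.000174 = 0.440675
d₂ = d₁ − σ√T = 0.440675 − 1.000174 = -0.559499
e^{−rT} = 0.916652
N(d₁) = 0.670276,  N(d₂) = 0.287911
Call price V = S·N(d₁) − K·e^{−rT}·N(d₂) = 150.403208 − 68.559539 = 81.843670
φ(d₁) = (1/√(2π))·e^{−d₁²/2} = 0.362027
Γ = φ(d₁) / (S·σ·√T) = 0.001613

price = 81.843670
Γ = 0.001613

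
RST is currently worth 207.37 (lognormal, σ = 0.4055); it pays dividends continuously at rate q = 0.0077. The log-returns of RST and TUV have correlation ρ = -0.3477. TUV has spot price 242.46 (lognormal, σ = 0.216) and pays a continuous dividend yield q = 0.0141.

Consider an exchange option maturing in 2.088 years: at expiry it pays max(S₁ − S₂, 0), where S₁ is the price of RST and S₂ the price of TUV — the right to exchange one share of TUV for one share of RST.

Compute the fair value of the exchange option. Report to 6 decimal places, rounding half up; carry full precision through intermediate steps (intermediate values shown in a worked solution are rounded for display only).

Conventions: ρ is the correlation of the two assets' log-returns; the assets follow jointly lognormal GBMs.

exchange price = 49.954822

σ_eff = √(σ₁² + σ₂² − 2ρσ₁σ₂) = √(0.4055² + 0.216² − 2·-0.3477·0.4055·0.216) = 0.521531
d₁ = (ln(S₁/S₂) + (q₂ − q₁ + σ_eff²/2)T) / (σ_eff√T) = (ln(207.37/242.46) + (0.0141 − 0.0077 + 0.135997)·2.088) / 0.753608 = 0.187092
d₂ = d₁ − σ_eff√T = 0.187092 − 0.753608 = -0.566517
N(d₁) = 0.574206,  N(d₂) = 0.285521
V = S₁·e^{−q₁T}·N(d₁) − S₂·e^{−q₂T}·N(d₂) = 117.173916 − 67.219094 = 49.954822
Key observation: pricing in TUV-units makes this a unit-strike call on the ratio S₁/S₂ — the risk-free rate cancels and cannot affect the value.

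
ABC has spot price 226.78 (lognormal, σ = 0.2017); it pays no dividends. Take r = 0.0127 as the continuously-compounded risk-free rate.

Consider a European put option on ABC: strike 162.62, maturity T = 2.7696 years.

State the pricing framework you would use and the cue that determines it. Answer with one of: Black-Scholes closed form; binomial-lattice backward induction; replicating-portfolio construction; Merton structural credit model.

Key observation: with ABC following a GBM at constant σ and r, the European put struck at 162.62 prices in closed form — nothing here needs a stepwise model or a balance sheet.

framework: Black-Scholes closed form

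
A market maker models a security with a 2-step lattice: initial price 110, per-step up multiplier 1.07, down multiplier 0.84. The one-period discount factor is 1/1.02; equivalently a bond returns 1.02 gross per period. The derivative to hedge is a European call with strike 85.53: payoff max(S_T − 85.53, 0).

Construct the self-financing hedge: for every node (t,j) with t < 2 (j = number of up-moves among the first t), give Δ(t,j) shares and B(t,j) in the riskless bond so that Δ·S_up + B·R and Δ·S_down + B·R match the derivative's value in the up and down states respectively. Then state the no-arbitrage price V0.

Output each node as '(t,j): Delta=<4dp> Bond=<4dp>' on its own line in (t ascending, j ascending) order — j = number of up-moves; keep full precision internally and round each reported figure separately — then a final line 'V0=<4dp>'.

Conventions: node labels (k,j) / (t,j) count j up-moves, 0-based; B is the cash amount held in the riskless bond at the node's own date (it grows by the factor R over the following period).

(0,0): Delta=0.9333 Bond=-74.5158
(1,0): Delta=0.6276 Bond=-47.7575
(1,1): Delta=1.0000 Bond=-83.8529
V0=28.1507

Risk-neutral probability p* = (R−d)/(u−d) = (1.02−0.84)/(1.07−0.84) = 0.7826.
Terminal payoffs: V(2,0)=0.0000, V(2,1)=13.3380, V(2,2)=40.4090
  t=1,j=0: stock 92.4000 → up 98.8680 (V=13.3380), down 77.6160 (V=0.0000). Price 10.2338; hedge Δ=0.6276, bond B=-47.7575.
  t=1,j=1: stock 117.7000 → up 125.9390 (V=40.4090), down 98.8680 (V=13.3380). Price 33.8471; hedge Δ=1.0000, bond B=-83.8529.
  t=0,j=0: stock 110.0000 → up 117.7000 (V=33.8471), down 92.4000 (V=10.2338). Price 28.1507; hedge Δ=0.9333, bond B=-74.5158.
Check: Δ(0,0)·S0 + B(0,0) = 28.1507 = V0.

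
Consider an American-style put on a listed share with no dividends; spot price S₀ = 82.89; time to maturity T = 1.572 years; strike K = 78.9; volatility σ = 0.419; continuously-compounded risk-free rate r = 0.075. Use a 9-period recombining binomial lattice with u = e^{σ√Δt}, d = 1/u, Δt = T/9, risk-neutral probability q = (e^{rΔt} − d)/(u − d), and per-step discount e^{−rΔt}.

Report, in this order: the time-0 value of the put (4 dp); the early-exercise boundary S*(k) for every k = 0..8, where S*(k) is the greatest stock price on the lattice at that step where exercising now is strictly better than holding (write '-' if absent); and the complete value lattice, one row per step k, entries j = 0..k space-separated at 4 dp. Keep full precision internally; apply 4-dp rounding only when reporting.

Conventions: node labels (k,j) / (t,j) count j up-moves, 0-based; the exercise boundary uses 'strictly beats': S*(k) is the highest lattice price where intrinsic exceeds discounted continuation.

Δt=0.17467, u=1.19138, d=0.83936, q=0.49379, disc=e^(-rΔt)=0.98699
k=9 terminal: V=max(K-S,0) → 61.7586 54.5697 44.3659 29.8826 9.3253 0.0000 0.0000 0.0000 0.0000 0.0000
k=8: j=0 S=20.4219 intr=58.4781 cont=57.4512 V=58.4781[EX]; j=1 S=28.9866 intr=49.9134 cont=48.8865 V=49.9134[EX]; j=2 S=41.1433 intr=37.7567 cont=36.7298 V=37.7567[EX]; j=3 S=58.3984 intr=20.5016 cont=19.4748 V=20.5016[EX]; j=4 S=82.8900 intr=0.0000 cont=4.6591 V=4.6591[hold]; j=5 S=117.6532 intr=0.0000 cont=0.0000 V=0.0000[hold]; j=6 S=166.9956 intr=0.0000 cont=0.0000 V=0.0000[hold]; j=7 S=237.0317 intr=0.0000 cont=0.0000 V=0.0000[hold]; j=8 S=336.4402 intr=0.0000 cont=0.0000 V=0.0000[hold]  S*(8)=58.3984
k=7: j=0 S=24.3303 intr=54.5697 cont=53.5429 V=54.5697[EX]; j=1 S=34.5341 intr=44.3659 cont=43.3390 V=44.3659[EX]; j=2 S=49.0174 intr=29.8826 cont=28.8558 V=29.8826[EX]; j=3 S=69.5747 intr=9.3253 cont=12.5137 V=12.5137[hold]; j=4 S=98.7536 intr=0.0000 cont=2.3278 V=2.3278[hold]; j=5 S=140.1698 intr=0.0000 cont=0.0000 V=0.0000[hold]; j=6 S=198.9554 intr=0.0000 cont=0.0000 V=0.0000[hold]; j=7 S=282.3951 intr=0.0000 cont=0.0000 V=0.0000[hold]  S*(7)=49.0174
k=6: j=0 S=28.9866 intr=49.9134 cont=48.8865 V=49.9134[EX]; j=1 S=41.1433 intr=37.7567 cont=36.7298 V=37.7567[EX]; j=2 S=58.3984 intr=20.5016 cont=21.0287 V=21.0287[hold]; j=3 S=82.8900 intr=0.0000 cont=7.3866 V=7.3866[hold]; j=4 S=117.6532 intr=0.0000 cont=1.1630 V=1.1630[hold]; j=5 S=166.9956 intr=0.0000 cont=0.0000 V=0.0000[hold]; j=6 S=237.0317 intr=0.0000 cont=0.0000 V=0.0000[hold]  S*(6)=41.1433
k=5: j=0 S=34.5341 intr=44.3659 cont=43.3390 V=44.3659[EX]; j=1 S=49.0174 intr=29.8826 cont=29.1127 V=29.8826[EX]; j=2 S=69.5747 intr=9.3253 cont=14.1063 V=14.1063[hold]; j=3 S=98.7536 intr=0.0000 cont=4.2573 V=4.2573[hold]; j=4 S=140.1698 intr=0.0000 cont=0.5811 V=0.5811[hold]; j=5 S=198.9554 intr=0.0000 cont=0.0000 V=0.0000[hold]  S*(5)=49.0174
k=4: j=0 S=41.1433 intr=37.7567 cont=36.7298 V=37.7567[EX]; j=1 S=58.3984 intr=20.5016 cont=21.8049 V=21.8049[hold]; j=2 S=82.8900 intr=0.0000 cont=9.1227 V=9.1227[hold]; j=3 S=117.6532 intr=0.0000 cont=2.4102 V=2.4102[hold]; j=4 S=166.9956 intr=0.0000 cont=0.2903 V=0.2903[hold]  S*(4)=41.1433
k=3: j=0 S=49.0174 intr=29.8826 cont=29.4910 V=29.8826[EX]; j=1 S=69.5747 intr=9.3253 cont=15.3402 V=15.3402[hold]; j=2 S=98.7536 intr=0.0000 cont=5.7325 V=5.7325[hold]; j=3 S=140.1698 intr=0.0000 cont=1.3457 V=1.3457[hold]  S*(3)=49.0174
k=2: j=0 S=58.3984 intr=20.5016 cont=22.4063 V=22.4063[hold]; j=1 S=82.8900 intr=0.0000 cont=10.4581 V=10.4581[hold]; j=2 S=117.6532 intr=0.0000 cont=3.5199 V=3.5199[hold]  S*(2)=-
k=1: j=0 S=69.5747 intr=9.3253 cont=16.2915 V=16.2915[hold]; j=1 S=98.7536 intr=0.0000 cont=6.9406 V=6.9406[hold]  S*(1)=-
k=0: j=0 S=82.8900 intr=0.0000 cont=11.5222 V=11.5222[hold]  S*(0)=-

price = 11.5222
boundary = - - - 49.0174 41.1433 49.0174 41.1433 49.0174 58.3984
tree:
11.5222
16.2915 6.9406
22.4063 10.4581 3.5199
29.8826 15.3402 5.7325 1.3457
37.7567 21.8049 9.1227 2.4102 0.2903
44.3659 29.8826 14.1063 4.2573 0.5811 0.0000
49.9134 37.7567 21.0287 7.3866 1.1630 0.0000 0.0000
54.5697 44.3659 29.8826 12.5137 2.3278 0.0000 0.0000 0.0000
58.4781 49.9134 37.7567 20.5016 4.6591 0.0000 0.0000 0.0000 0.0000
61.7586 54.5697 44.3659 29.8826 9.3253 0.0000 0.0000 0.0000 0.0000 0.0000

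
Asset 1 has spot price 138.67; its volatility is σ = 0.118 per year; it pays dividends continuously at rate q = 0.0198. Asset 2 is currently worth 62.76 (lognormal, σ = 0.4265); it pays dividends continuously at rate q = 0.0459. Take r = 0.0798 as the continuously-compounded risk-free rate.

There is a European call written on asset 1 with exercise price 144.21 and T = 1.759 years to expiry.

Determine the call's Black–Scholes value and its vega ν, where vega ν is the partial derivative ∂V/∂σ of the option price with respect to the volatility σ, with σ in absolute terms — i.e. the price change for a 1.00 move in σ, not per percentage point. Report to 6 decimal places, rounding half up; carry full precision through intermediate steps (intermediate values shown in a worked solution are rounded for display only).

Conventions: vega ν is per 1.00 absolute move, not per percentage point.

price = 13.098964
ν = 62.460990

σ√T = 0.118·√1.759 = 0.156500
d₁ = (ln(S/K) + (r−q+σ²/2)T) / (σ√T) = (ln(138.67/144.21) + (0.0798−0.0198+0.118²/2)·1.759) / 0.156500 = (-0.039174 + 0.117786) / 0.156500 = 0.502316
d₂ = d₁ − σ√T = 0.502316 − 0.156500 = 0.345816
e^{−rT} = 0.869038
e^{−qT} = 0.965771
N(d₁) = 0.692277,  N(d₂) = 0.635260
Call price V = S·e^{−qT}·N(d₁) − K·e^{−rT}·N(d₂) = 92.712226 − 79.613262 = 13.098964
φ(d₁) = (1/√(2π))·e^{−d₁²/2} = 0.351657
ν = S·e^{−qT}·φ(d₁)·√T = 62.460990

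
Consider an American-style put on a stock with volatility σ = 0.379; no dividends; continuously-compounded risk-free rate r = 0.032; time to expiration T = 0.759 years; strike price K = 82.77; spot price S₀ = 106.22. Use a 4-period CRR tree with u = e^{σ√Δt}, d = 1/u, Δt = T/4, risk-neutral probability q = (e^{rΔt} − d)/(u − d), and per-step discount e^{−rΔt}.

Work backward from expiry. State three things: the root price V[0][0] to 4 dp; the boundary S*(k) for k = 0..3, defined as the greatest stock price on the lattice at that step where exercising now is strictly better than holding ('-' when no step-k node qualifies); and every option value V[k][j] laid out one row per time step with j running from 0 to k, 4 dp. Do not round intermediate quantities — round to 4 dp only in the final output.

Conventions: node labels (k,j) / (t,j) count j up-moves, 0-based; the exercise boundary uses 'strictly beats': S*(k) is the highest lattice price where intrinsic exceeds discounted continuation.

price = 3.8133
boundary = - - - 64.7305
tree:
3.8133
6.5160 0.9009
10.9567 1.7337 0.0000
18.0395 3.3363 0.0000 0.0000
27.8906 6.4202 0.0000 0.0000 0.0000

params: Δt=0.18975 u=1.17950 d=0.84781 q=0.47718 e^(-rΔt)=0.99395
t_4 payoffs: 27.8906 6.4202 0.0000 0.0000 0.0000
t_3: node(3,0) S=64.7305 payoff=18.0395 vs cont=17.5385 → 18.0395 [stop]  node(3,1) S=90.0548 payoff=0.0000 vs cont=3.3363 → 3.3363 [wait]  node(3,2) S=125.2869 payoff=0.0000 vs cont=0.0000 → 0.0000 [wait]  node(3,3) S=174.3026 payoff=0.0000 vs cont=0.0000 → 0.0000 [wait]  ⇒ S*(3)=64.7305
t_2: node(2,0) S=76.3498 payoff=6.4202 vs cont=10.9567 → 10.9567 [wait]  node(2,1) S=106.2200 payoff=0.0000 vs cont=1.7337 → 1.7337 [wait]  node(2,2) S=147.7763 payoff=0.0000 vs cont=0.0000 → 0.0000 [wait]  ⇒ S*(2)=-
t_1: node(1,0) S=90.0548 payoff=0.0000 vs cont=6.5160 → 6.5160 [wait]  node(1,1) S=125.2869 payoff=0.0000 vs cont=0.9009 → 0.9009 [wait]  ⇒ S*(1)=-
t_0: node(0,0) S=106.2200 payoff=0.0000 vs cont=3.8133 → 3.8133 [wait]  ⇒ S*(0)=-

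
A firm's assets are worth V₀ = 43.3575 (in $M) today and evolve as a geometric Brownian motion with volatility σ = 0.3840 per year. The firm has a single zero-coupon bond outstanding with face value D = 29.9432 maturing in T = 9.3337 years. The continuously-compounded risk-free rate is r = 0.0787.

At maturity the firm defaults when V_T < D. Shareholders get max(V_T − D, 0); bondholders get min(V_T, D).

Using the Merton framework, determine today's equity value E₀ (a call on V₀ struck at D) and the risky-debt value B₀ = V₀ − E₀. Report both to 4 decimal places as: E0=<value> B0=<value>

Work the structural quantities from V₀ = 43.3575 against face 29.9432:
d₁ = [ln(V₀/D) + (r + σ²/2)T] / (σ√T)
   = [ln(43.3575/29.9432) + (0.0787 + 0.5·0.3840²)·9.3337] / (0.3840·√9.3337)
   = [0.370177 + 1.422717] / 1.173162 = 1.528258
d₂ = d₁ − σ√T = 1.528258 − 1.173162 = 0.355095
N(d₁) = 0.936776,  N(d₂) = 0.638741,  e^(−rT) = 0.479715
E₀ = V₀·N(d₁) − D·e^(−rT)·N(d₂)
   = 43.3575·0.936776 − 29.9432·0.479715·0.638741 = 31.441241
B₀ = V₀ − E₀ = 43.3575 − 31.441241 = 11.916259

E0=31.4412 B0=11.9163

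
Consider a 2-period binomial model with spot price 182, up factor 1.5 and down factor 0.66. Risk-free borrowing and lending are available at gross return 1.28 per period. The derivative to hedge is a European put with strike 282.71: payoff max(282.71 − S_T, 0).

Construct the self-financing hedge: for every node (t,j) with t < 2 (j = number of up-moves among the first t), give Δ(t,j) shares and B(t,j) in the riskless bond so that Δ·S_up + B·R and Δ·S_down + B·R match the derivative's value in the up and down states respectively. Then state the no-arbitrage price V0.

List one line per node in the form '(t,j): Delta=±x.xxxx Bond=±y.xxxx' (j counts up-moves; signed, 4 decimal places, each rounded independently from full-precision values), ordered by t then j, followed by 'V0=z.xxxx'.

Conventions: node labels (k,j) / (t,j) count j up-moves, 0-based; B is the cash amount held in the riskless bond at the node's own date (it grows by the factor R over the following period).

(0,0): Delta=-0.5218 Bond=127.6736
(1,0): Delta=-1.0000 Bond=220.8672
(1,1): Delta=-0.4471 Bond=143.0385
V0=32.7114

No-arbitrage ⇒ martingale measure with p* = (R−d)/(u−d) = 0.7381.
Payoffs at expiry: V(2,0)=203.4308, V(2,1)=102.5300, V(2,2)=0.0000
  t=1,j=0: stock 120.1200 → up 180.1800 (V=102.5300), down 79.2792 (V=203.4308). Price 100.7472; hedge Δ=-1.0000, bond B=220.8672.
  t=1,j=1: stock 273.0000 → up 409.5000 (V=0.0000), down 180.1800 (V=102.5300). Price 20.9790; hedge Δ=-0.4471, bond B=143.0385.
  t=0,j=0: stock 182.0000 → up 273.0000 (V=20.9790), down 120.1200 (V=100.7472). Price 32.7114; hedge Δ=-0.5218, bond B=127.6736.
Verification: the root portfolio costs Δ(0,0)·S0 + B(0,0) = 32.7114, matching V0.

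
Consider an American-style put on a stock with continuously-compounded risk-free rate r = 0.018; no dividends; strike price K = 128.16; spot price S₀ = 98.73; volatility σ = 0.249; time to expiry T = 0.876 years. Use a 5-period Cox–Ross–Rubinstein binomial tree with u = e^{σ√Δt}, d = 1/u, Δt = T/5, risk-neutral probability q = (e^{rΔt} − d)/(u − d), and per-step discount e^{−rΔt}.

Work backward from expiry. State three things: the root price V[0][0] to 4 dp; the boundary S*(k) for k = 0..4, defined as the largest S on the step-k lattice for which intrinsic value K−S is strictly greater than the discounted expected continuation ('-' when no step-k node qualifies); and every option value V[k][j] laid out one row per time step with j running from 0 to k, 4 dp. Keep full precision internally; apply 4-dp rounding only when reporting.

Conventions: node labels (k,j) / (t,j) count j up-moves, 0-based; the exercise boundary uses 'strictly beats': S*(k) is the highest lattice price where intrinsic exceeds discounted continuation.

params: Δt=0.17520 u=1.10985 d=0.90102 q=0.48909 e^(-rΔt)=0.99685
t_5 payoffs: 69.5286 55.9399 39.2019 18.5846 0.0000 0.0000
t_4: node(4,0) S=65.0720 payoff=63.0880 vs cont=62.6845 → 63.0880 [stop]  node(4,1) S=80.1533 payoff=48.0067 vs cont=47.6031 → 48.0067 [stop]  node(4,2) S=98.7300 payoff=29.4300 vs cont=29.0265 → 29.4300 [stop]  node(4,3) S=121.6121 payoff=6.5479 vs cont=9.4651 → 9.4651 [wait]  node(4,4) S=149.7974 payoff=0.0000 vs cont=0.0000 → 0.0000 [wait]  ⇒ S*(4)=98.7300
t_3: node(3,0) S=72.2201 payoff=55.9399 vs cont=55.5364 → 55.9399 [stop]  node(3,1) S=88.9581 payoff=39.2019 vs cont=38.7984 → 39.2019 [stop]  node(3,2) S=109.5754 payoff=18.5846 vs cont=19.6034 → 19.6034 [wait]  node(3,3) S=134.9710 payoff=0.0000 vs cont=4.8206 → 4.8206 [wait]  ⇒ S*(3)=88.9581
t_2: node(2,0) S=80.1533 payoff=48.0067 vs cont=47.6031 → 48.0067 [stop]  node(2,1) S=98.7300 payoff=29.4300 vs cont=29.5232 → 29.5232 [wait]  node(2,2) S=121.6121 payoff=6.5479 vs cont=12.3343 → 12.3343 [wait]  ⇒ S*(2)=80.1533
t_1: node(1,0) S=88.9581 payoff=39.2019 vs cont=38.8438 → 39.2019 [stop]  node(1,1) S=109.5754 payoff=18.5846 vs cont=21.0497 → 21.0497 [wait]  ⇒ S*(1)=88.9581
t_0: node(0,0) S=98.7300 payoff=29.4300 vs cont=30.2283 → 30.2283 [wait]  ⇒ S*(0)=-

price = 30.2283
boundary = - 88.9581 80.1533 88.9581 98.7300
tree:
30.2283
39.2019 21.0497
48.0067 29.5232 12.3343
55.9399 39.2019 19.6034 4.8206
63.0880 48.0067 29.4300 9.4651 0.0000
69.5286 55.9399 39.2019 18.5846 0.0000 0.0000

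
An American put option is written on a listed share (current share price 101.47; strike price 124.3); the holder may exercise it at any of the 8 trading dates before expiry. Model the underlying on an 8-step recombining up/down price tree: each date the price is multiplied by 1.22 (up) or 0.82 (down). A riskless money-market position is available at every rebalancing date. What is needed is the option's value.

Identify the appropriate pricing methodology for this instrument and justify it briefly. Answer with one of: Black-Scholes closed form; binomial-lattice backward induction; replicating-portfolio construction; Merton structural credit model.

Key observation: the put (strike 124.3 on spot 101.47) is American-style on a 8-step discrete price model, so the early-exercise decision at every node requires stepwise backward valuation — a closed form cannot price the exercise right.

framework: binomial-lattice backward induction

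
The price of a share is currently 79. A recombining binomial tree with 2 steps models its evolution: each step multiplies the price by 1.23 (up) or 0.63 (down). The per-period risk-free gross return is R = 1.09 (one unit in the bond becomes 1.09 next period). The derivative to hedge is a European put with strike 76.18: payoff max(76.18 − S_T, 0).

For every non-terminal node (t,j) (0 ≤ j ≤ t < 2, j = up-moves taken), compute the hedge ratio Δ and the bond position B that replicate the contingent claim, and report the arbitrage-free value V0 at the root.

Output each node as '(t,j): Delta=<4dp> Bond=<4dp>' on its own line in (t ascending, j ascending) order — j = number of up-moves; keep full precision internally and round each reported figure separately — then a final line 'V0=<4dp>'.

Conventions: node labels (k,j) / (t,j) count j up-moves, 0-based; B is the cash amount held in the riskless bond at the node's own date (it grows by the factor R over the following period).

(0,0): Delta=-0.3569 Bond=34.7547
(1,0): Delta=-1.0000 Bond=69.8899
(1,1): Delta=-0.2566 Bond=28.1412
V0=6.5599

Under the risk-neutral measure, an up-move has probability p* = (R−d)/(u−d) = 0.7667 and values discount at R = 1.09.
Expiry values: V(2,0)=44.8249, V(2,1)=14.9629, V(2,2)=0.0000
  t=1,j=0: stock 49.7700 → up 61.2171 (V=14.9629), down 31.3551 (V=44.8249). Price 20.1199; hedge Δ=-1.0000, bond B=69.8899.
  t=1,j=1: stock 97.1700 → up 119.5191 (V=0.0000), down 61.2171 (V=14.9629). Price 3.2031; hedge Δ=-0.2566, bond B=28.1412.
  t=0,j=0: stock 79.0000 → up 97.1700 (V=3.2031), down 49.7700 (V=20.1199). Price 6.5599; hedge Δ=-0.3569, bond B=34.7547.
Verification: the root portfolio costs Δ(0,0)·S0 + B(0,0) = 6.5599, matching V0.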